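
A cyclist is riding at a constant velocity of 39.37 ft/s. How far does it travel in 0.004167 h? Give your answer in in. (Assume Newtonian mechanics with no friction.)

v = 39.37 ft/s × 0.3048 = 12.0 m/s
t = 0.004167 h × 3600.0 = 15.0012 s
d = v × t = 12.0 × 15.0012 = 180.014 m
d = 180.014 m / 0.0254 = 7087 in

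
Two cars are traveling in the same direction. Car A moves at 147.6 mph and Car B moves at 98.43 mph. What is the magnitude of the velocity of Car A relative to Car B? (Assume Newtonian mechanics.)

v_rel = |v_A - v_B| = |147.6 - 98.43| = 49.17 mph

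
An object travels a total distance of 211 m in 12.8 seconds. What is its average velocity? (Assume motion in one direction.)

v_avg = Δd / Δt = 211 / 12.8 = 16.48 m/s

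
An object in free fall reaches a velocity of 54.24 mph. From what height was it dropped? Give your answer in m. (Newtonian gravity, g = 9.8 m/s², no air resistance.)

v = 54.24 mph × 0.44704 = 24.2474 m/s
h = v² / (2g) = 24.2474² / (2 × 9.8) = 30.0 m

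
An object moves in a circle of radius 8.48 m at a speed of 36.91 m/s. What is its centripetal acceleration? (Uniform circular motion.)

a_c = v²/r = 36.91²/8.48 = 1362.3481/8.48 = 160.65 m/s²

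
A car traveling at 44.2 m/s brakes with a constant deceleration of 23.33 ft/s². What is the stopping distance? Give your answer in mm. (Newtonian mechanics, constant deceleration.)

a = 23.33 ft/s² × 0.3048 = 7.11098 m/s²
d = v₀² / (2a) = 44.2² / (2 × 7.11098) = 1953.64 / 14.222 = 137.367 m
d = 137.367 m / 0.001 = 137400 mm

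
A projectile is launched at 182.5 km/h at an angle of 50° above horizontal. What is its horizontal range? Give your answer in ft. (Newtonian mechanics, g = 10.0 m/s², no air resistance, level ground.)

v₀ = 182.5 km/h × 0.2777777777777778 = 50.6944 m/s
R = v₀² × sin(2θ) / g = 50.6944² × sin(2 × 50°) / 10.0 = 2569.92 × 0.984808 / 10.0 = 253.088 m
R = 253.088 m / 0.3048 = 830.3 ft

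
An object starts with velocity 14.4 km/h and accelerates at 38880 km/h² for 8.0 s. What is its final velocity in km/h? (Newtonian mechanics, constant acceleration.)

v₀ = 14.4 km/h × 0.2777777777777778 = 4.0 m/s
a = 38880 km/h² × 7.716049382716049e-05 = 3.0 m/s²
v = v₀ + a × t = 4.0 + 3.0 × 8.0 = 28.0 m/s
v = 28.0 m/s / 0.2777777777777778 = 100.8 km/h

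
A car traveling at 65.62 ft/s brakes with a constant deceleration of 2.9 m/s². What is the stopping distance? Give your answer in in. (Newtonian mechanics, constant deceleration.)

v₀ = 65.62 ft/s × 0.3048 = 20.001 m/s
d = v₀² / (2a) = 20.001² / (2 × 2.9) = 400.04 / 5.8 = 68.9724 m
d = 68.9724 m / 0.0254 = 2715 in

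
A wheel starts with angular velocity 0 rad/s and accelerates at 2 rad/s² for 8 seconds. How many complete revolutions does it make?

θ = ω₀t + ½αt² = 0×8 + ½×2×8² = 64.0 rad
Total revolutions = θ/(2π) = 64.0/(2π) = 10.19
Complete revolutions = ⌊10.19⌋ = 10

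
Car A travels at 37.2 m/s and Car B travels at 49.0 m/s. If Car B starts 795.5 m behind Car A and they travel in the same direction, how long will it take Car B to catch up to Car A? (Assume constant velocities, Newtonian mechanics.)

Relative speed: v_rel = 49.0 - 37.2 = 11.8 m/s
Time to catch: t = d₀/v_rel = 795.5/11.8 = 67.42 s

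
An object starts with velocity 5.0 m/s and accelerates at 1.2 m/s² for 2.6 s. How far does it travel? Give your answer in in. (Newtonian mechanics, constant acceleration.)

d = v₀ × t + ½ × a × t² = 5.0 × 2.6 + 0.5 × 1.2 × 2.6² = 17.056 m
d = 17.056 m / 0.0254 = 671.5 in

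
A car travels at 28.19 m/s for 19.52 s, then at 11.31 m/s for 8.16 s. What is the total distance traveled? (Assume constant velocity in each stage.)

d₁ = v₁t₁ = 28.19 × 19.52 = 550.2688 m
d₂ = v₂t₂ = 11.31 × 8.16 = 92.2896 m
d_total = 550.2688 + 92.2896 = 642.56 m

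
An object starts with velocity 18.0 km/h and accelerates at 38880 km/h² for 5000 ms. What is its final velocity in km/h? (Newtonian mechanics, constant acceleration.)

v₀ = 18.0 km/h × 0.2777777777777778 = 5.0 m/s
a = 38880 km/h² × 7.716049382716049e-05 = 3.0 m/s²
t = 5000 ms × 0.001 = 5.0 s
v = v₀ + a × t = 5.0 + 3.0 × 5.0 = 20.0 m/s
v = 20.0 m/s / 0.2777777777777778 = 72.0 km/h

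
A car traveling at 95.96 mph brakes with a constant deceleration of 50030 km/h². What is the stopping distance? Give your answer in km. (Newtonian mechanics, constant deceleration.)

v₀ = 95.96 mph × 0.44704 = 42.898 m/s
a = 50030 km/h² × 7.716049382716049e-05 = 3.86034 m/s²
d = v₀² / (2a) = 42.898² / (2 × 3.86034) = 1840.24 / 7.72068 = 238.352 m
d = 238.352 m / 1000.0 = 0.2384 km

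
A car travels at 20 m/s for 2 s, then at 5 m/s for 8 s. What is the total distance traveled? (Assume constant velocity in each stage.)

d₁ = v₁t₁ = 20 × 2 = 40 m
d₂ = v₂t₂ = 5 × 8 = 40 m
d_total = 40 + 40 = 80 m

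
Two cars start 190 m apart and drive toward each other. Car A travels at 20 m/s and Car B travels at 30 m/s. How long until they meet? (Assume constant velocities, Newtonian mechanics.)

Combined speed: v_combined = 20 + 30 = 50 m/s
Time to meet: t = d/v_combined = 190/50 = 3.8 s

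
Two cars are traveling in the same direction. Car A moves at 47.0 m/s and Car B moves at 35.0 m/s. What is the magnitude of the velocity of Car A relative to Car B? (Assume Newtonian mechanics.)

v_rel = |v_A - v_B| = |47.0 - 35.0| = 12.0 m/s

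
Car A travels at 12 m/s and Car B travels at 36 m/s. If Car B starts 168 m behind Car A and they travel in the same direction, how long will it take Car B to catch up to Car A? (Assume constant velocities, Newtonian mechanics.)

Relative speed: v_rel = 36 - 12 = 24 m/s
Time to catch: t = d₀/v_rel = 168/24 = 7.0 s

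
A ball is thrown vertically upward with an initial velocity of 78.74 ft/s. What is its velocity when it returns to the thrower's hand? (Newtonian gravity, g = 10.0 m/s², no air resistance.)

By conservation of energy (no air resistance), the ball returns to the throw height with the same speed as launch, but directed downward.
|v_ground| = v₀ = 78.74 ft/s
v_ground = 78.74 ft/s (downward)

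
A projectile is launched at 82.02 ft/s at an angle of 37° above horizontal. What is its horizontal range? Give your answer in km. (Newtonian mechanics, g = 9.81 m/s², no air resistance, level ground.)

v₀ = 82.02 ft/s × 0.3048 = 24.9997 m/s
R = v₀² × sin(2θ) / g = 24.9997² × sin(2 × 37°) / 9.81 = 624.985 × 0.961262 / 9.81 = 61.241 m
R = 61.241 m / 1000.0 = 0.06124 km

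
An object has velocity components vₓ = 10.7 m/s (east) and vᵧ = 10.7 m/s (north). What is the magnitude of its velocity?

|v| = √(vₓ² + vᵧ²) = √(10.7² + 10.7²) = √(228.98) = 15.13 m/s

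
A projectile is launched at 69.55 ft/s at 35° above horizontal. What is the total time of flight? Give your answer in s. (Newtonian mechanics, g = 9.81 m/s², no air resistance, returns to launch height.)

v₀ = 69.55 ft/s × 0.3048 = 21.1988 m/s
T = 2 × v₀ × sin(θ) / g = 2 × 21.1988 × sin(35°) / 9.81 = 2 × 21.1988 × 0.573576 / 9.81 = 2.479 s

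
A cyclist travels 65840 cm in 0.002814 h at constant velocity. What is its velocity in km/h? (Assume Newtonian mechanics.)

d = 65840 cm × 0.01 = 658.4 m
t = 0.002814 h × 3600.0 = 10.1304 s
v = d / t = 658.4 / 10.1304 = 64.9925 m/s
v = 64.9925 m/s / 0.2777777777777778 = 234.0 km/h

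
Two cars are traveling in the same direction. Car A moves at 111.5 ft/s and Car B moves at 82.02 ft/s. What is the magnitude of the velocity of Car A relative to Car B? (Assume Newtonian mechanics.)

v_rel = |v_A - v_B| = |111.5 - 82.02| = 29.48 ft/s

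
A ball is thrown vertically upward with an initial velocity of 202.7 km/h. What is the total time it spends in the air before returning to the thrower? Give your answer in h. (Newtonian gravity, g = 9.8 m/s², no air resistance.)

v₀ = 202.7 km/h × 0.2777777777777778 = 56.3056 m/s
t_total = 2 × v₀ / g = 2 × 56.3056 / 9.8 = 11.4909 s
t_total = 11.4909 s / 3600.0 = 0.003192 h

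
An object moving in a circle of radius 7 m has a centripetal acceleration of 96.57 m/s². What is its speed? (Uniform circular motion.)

v = √(a_c × r) = √(96.57 × 7) = 26.0 m/s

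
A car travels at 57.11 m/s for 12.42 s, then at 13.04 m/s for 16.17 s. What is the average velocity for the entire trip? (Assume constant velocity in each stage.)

d₁ = v₁t₁ = 57.11 × 12.42 = 709.3062 m
d₂ = v₂t₂ = 13.04 × 16.17 = 210.8568 m
d_total = 920.163 m, t_total = 28.59 s
v_avg = d_total/t_total = 920.163/28.59 = 32.18 m/s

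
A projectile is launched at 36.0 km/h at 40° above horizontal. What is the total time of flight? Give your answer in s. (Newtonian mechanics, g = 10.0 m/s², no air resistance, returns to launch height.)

v₀ = 36.0 km/h × 0.2777777777777778 = 10.0 m/s
T = 2 × v₀ × sin(θ) / g = 2 × 10.0 × sin(40°) / 10.0 = 2 × 10.0 × 0.642788 / 10.0 = 1.286 s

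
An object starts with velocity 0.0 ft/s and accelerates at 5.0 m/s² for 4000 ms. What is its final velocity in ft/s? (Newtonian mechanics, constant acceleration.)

v₀ = 0.0 ft/s × 0.3048 = 0.0 m/s
t = 4000 ms × 0.001 = 4.0 s
v = v₀ + a × t = 0.0 + 5.0 × 4.0 = 20.0 m/s
v = 20.0 m/s / 0.3048 = 65.62 ft/s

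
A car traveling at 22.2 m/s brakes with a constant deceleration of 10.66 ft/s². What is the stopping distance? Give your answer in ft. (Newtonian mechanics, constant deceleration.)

a = 10.66 ft/s² × 0.3048 = 3.24917 m/s²
d = v₀² / (2a) = 22.2² / (2 × 3.24917) = 492.84 / 6.49834 = 75.8409 m
d = 75.8409 m / 0.3048 = 248.8 ft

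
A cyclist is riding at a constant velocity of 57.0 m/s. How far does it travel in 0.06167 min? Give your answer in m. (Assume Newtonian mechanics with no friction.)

t = 0.06167 min × 60.0 = 3.7002 s
d = v × t = 57.0 × 3.7002 = 210.9 m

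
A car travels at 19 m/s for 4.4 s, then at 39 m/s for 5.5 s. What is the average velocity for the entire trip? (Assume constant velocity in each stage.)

d₁ = v₁t₁ = 19 × 4.4 = 83.6 m
d₂ = v₂t₂ = 39 × 5.5 = 214.5 m
d_total = 298.1 m, t_total = 9.9 s
v_avg = d_total/t_total = 298.1/9.9 = 30.11 m/s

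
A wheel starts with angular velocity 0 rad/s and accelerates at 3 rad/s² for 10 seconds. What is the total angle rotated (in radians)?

θ = ω₀t + ½αt² = 0×10 + ½×3×10² = 150.0 rad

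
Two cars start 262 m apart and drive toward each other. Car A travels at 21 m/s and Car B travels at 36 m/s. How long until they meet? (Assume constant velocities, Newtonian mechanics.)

Combined speed: v_combined = 21 + 36 = 57 m/s
Time to meet: t = d/v_combined = 262/57 = 4.6 s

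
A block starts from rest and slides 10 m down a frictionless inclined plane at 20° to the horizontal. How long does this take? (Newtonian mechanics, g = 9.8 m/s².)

a = g sin(θ) = 9.8 × sin(20°) = 3.3518 m/s²
t = √(2d/a) = √(2 × 10 / 3.3518) = 2.44 s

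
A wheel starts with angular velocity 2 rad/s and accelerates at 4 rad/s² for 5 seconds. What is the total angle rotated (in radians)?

θ = ω₀t + ½αt² = 2×5 + ½×4×5² = 60.0 rad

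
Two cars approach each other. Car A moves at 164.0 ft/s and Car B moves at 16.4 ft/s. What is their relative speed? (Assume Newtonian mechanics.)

v_rel = v_A + v_B = 164.0 + 16.4 = 180.4 ft/s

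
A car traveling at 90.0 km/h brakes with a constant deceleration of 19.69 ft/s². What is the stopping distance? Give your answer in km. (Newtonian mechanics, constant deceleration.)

v₀ = 90.0 km/h × 0.2777777777777778 = 25.0 m/s
a = 19.69 ft/s² × 0.3048 = 6.00151 m/s²
d = v₀² / (2a) = 25.0² / (2 × 6.00151) = 625.0 / 12.003 = 52.0703 m
d = 52.0703 m / 1000.0 = 0.05207 km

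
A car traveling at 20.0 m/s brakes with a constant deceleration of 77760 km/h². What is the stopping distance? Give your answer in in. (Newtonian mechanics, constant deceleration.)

a = 77760 km/h² × 7.716049382716049e-05 = 6.0 m/s²
d = v₀² / (2a) = 20.0² / (2 × 6.0) = 400.0 / 12.0 = 33.3333 m
d = 33.3333 m / 0.0254 = 1312 in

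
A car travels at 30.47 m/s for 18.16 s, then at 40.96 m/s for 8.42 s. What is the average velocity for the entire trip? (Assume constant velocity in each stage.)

d₁ = v₁t₁ = 30.47 × 18.16 = 553.3352 m
d₂ = v₂t₂ = 40.96 × 8.42 = 344.8832 m
d_total = 898.2184 m, t_total = 26.58 s
v_avg = d_total/t_total = 898.2184/26.58 = 33.79 m/s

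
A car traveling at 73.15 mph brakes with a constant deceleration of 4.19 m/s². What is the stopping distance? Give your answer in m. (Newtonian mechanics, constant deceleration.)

v₀ = 73.15 mph × 0.44704 = 32.701 m/s
d = v₀² / (2a) = 32.701² / (2 × 4.19) = 1069.36 / 8.38 = 127.6 m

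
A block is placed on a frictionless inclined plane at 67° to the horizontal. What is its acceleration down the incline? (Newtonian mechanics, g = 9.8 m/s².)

a = g sin(θ) = 9.8 × sin(67°) = 9.8 × 0.9205 = 9.02 m/s²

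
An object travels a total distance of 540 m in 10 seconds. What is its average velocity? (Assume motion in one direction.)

v_avg = Δd / Δt = 540 / 10 = 54.0 m/s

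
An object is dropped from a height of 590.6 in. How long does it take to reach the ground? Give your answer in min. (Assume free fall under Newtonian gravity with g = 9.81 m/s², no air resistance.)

h = 590.6 in × 0.0254 = 15.0012 m
t = √(2h/g) = √(2 × 15.0012 / 9.81) = 1.74881 s
t = 1.74881 s / 60.0 = 0.02915 min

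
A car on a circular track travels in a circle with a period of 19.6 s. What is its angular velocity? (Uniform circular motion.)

ω = 2π/T = 2π/19.6 = 0.3206 rad/s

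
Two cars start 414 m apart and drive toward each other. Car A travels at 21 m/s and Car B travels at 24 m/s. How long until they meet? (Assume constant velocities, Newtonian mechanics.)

Combined speed: v_combined = 21 + 24 = 45 m/s
Time to meet: t = d/v_combined = 414/45 = 9.2 s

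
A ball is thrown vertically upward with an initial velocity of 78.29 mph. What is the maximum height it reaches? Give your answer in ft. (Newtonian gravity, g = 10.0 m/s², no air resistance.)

v₀ = 78.29 mph × 0.44704 = 34.9988 m/s
h_max = v₀² / (2g) = 34.9988² / (2 × 10.0) = 1224.92 / 20.0 = 61.246 m
h_max = 61.246 m / 0.3048 = 200.9 ft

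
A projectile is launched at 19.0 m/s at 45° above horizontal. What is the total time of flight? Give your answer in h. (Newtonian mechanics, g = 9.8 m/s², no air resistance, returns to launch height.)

T = 2 × v₀ × sin(θ) / g = 2 × 19.0 × sin(45°) / 9.8 = 2 × 19.0 × 0.707107 / 9.8 = 2.74184 s
T = 2.74184 s / 3600.0 = 0.0007616 h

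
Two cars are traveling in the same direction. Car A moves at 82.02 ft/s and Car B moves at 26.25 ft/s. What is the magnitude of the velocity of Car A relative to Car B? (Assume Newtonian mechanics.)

v_rel = |v_A - v_B| = |82.02 - 26.25| = 55.77 ft/s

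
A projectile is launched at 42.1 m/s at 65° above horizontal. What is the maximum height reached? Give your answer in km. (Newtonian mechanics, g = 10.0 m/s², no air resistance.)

H = v₀² × sin²(θ) / (2g) = 42.1² × sin(65°)² / (2 × 10.0) = 1772.41 × 0.821394 / 20.0 = 72.7923 m
H = 72.7923 m / 1000.0 = 0.07279 km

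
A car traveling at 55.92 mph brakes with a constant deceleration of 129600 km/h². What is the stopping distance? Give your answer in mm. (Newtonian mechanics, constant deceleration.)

v₀ = 55.92 mph × 0.44704 = 24.9985 m/s
a = 129600 km/h² × 7.716049382716049e-05 = 10.0 m/s²
d = v₀² / (2a) = 24.9985² / (2 × 10.0) = 624.925 / 20.0 = 31.2462 m
d = 31.2462 m / 0.001 = 31250 mm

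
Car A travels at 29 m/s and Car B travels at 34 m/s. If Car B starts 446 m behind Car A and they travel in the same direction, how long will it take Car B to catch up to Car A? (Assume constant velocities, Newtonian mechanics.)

Relative speed: v_rel = 34 - 29 = 5 m/s
Time to catch: t = d₀/v_rel = 446/5 = 89.2 s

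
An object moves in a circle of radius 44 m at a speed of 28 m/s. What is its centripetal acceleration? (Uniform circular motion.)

a_c = v²/r = 28²/44 = 784/44 = 17.82 m/s²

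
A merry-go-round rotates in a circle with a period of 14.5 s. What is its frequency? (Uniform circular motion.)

f = 1/T = 1/14.5 = 0.069 Hz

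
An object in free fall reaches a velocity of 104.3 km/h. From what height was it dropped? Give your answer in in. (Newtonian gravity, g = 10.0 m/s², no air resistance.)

v = 104.3 km/h × 0.2777777777777778 = 28.9722 m/s
h = v² / (2g) = 28.9722² / (2 × 10.0) = 41.9694 m
h = 41.9694 m / 0.0254 = 1652 in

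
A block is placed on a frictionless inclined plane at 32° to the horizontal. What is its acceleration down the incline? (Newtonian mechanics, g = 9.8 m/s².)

a = g sin(θ) = 9.8 × sin(32°) = 9.8 × 0.5299 = 5.19 m/s²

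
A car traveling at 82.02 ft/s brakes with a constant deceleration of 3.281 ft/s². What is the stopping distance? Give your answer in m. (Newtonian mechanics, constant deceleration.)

v₀ = 82.02 ft/s × 0.3048 = 24.9997 m/s
a = 3.281 ft/s² × 0.3048 = 1.00005 m/s²
d = v₀² / (2a) = 24.9997² / (2 × 1.00005) = 624.985 / 2.0001 = 312.5 m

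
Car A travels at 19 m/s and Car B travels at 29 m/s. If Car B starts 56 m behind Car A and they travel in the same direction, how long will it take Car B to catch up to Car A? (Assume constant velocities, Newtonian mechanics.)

Relative speed: v_rel = 29 - 19 = 10 m/s
Time to catch: t = d₀/v_rel = 56/10 = 5.6 s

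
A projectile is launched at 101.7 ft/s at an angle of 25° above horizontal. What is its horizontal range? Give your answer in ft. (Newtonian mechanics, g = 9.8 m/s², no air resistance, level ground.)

v₀ = 101.7 ft/s × 0.3048 = 30.9982 m/s
R = v₀² × sin(2θ) / g = 30.9982² × sin(2 × 25°) / 9.8 = 960.888 × 0.766044 / 9.8 = 75.1105 m
R = 75.1105 m / 0.3048 = 246.4 ft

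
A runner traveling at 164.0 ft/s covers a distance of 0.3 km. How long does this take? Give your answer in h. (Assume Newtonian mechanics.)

d = 0.3 km × 1000.0 = 300.0 m
v = 164.0 ft/s × 0.3048 = 49.9872 m/s
t = d / v = 300.0 / 49.9872 = 6.00154 s
t = 6.00154 s / 3600.0 = 0.001667 h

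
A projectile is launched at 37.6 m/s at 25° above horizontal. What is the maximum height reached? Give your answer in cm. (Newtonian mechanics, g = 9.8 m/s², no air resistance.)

H = v₀² × sin²(θ) / (2g) = 37.6² × sin(25°)² / (2 × 9.8) = 1413.76 × 0.178606 / 19.6 = 12.883 m
H = 12.883 m / 0.01 = 1288 cm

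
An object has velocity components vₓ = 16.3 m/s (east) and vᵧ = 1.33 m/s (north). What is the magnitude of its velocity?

|v| = √(vₓ² + vᵧ²) = √(16.3² + 1.33²) = √(267.4589) = 16.35 m/s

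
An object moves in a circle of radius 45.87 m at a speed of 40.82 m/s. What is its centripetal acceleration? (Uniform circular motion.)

a_c = v²/r = 40.82²/45.87 = 1666.2724/45.87 = 36.33 m/s²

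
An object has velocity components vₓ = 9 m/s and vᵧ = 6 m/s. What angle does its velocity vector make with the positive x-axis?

θ = arctan(vᵧ/vₓ) = arctan(6/9) = 33.69°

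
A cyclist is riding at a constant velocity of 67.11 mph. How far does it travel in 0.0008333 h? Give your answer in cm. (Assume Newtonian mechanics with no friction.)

v = 67.11 mph × 0.44704 = 30.0009 m/s
t = 0.0008333 h × 3600.0 = 2.99988 s
d = v × t = 30.0009 × 2.99988 = 89.9991 m
d = 89.9991 m / 0.01 = 9000 cm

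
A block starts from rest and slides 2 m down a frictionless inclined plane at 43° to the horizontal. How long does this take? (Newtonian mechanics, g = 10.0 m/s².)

a = g sin(θ) = 10.0 × sin(43°) = 6.82 m/s²
t = √(2d/a) = √(2 × 2 / 6.82) = 0.77 s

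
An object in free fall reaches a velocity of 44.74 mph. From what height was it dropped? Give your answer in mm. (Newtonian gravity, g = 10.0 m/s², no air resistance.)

v = 44.74 mph × 0.44704 = 20.0006 m/s
h = v² / (2g) = 20.0006² / (2 × 10.0) = 20.0012 m
h = 20.0012 m / 0.001 = 20000 mm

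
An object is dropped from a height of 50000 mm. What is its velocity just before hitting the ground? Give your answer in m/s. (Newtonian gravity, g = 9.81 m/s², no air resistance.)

h = 50000 mm × 0.001 = 50.0 m
v = √(2gh) = √(2 × 9.81 × 50.0) = 31.32 m/s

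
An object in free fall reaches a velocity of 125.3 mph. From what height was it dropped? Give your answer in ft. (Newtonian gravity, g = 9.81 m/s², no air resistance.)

v = 125.3 mph × 0.44704 = 56.0141 m/s
h = v² / (2g) = 56.0141² / (2 × 9.81) = 159.917 m
h = 159.917 m / 0.3048 = 524.7 ft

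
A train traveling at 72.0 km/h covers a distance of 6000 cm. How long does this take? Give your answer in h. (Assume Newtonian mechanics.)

d = 6000 cm × 0.01 = 60.0 m
v = 72.0 km/h × 0.2777777777777778 = 20.0 m/s
t = d / v = 60.0 / 20.0 = 3.0 s
t = 3.0 s / 3600.0 = 0.0008333 h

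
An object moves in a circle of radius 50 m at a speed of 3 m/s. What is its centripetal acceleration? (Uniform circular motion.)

a_c = v²/r = 3²/50 = 9/50 = 0.18 m/s²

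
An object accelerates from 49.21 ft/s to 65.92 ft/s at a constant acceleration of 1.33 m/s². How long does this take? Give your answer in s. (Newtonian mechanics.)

v₀ = 49.21 ft/s × 0.3048 = 14.9992 m/s
v = 65.92 ft/s × 0.3048 = 20.0924 m/s
t = (v - v₀) / a = (20.0924 - 14.9992) / 1.33 = 3.829 s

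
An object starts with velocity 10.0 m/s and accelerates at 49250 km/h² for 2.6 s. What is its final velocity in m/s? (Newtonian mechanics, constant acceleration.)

a = 49250 km/h² × 7.716049382716049e-05 = 3.80015 m/s²
v = v₀ + a × t = 10.0 + 3.80015 × 2.6 = 19.88 m/s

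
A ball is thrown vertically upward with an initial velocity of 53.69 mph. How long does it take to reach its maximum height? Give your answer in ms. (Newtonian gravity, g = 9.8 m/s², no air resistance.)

v₀ = 53.69 mph × 0.44704 = 24.0016 m/s
t_up = v₀ / g = 24.0016 / 9.8 = 2.44914 s
t_up = 2.44914 s / 0.001 = 2449 ms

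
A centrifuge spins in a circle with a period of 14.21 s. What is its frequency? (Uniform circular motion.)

f = 1/T = 1/14.21 = 0.0704 Hz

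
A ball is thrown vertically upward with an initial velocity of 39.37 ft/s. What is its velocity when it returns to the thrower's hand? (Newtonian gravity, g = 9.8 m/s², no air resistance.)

By conservation of energy (no air resistance), the ball returns to the throw height with the same speed as launch, but directed downward.
|v_ground| = v₀ = 39.37 ft/s
v_ground = 39.37 ft/s (downward)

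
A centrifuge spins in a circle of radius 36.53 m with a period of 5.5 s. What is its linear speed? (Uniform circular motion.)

v = 2πr/T = 2π×36.53/5.5 = 41.73 m/s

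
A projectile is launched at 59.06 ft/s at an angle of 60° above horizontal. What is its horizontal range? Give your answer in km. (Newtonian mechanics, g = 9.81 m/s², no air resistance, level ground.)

v₀ = 59.06 ft/s × 0.3048 = 18.0015 m/s
R = v₀² × sin(2θ) / g = 18.0015² × sin(2 × 60°) / 9.81 = 324.054 × 0.866025 / 9.81 = 28.6074 m
R = 28.6074 m / 1000.0 = 0.02861 km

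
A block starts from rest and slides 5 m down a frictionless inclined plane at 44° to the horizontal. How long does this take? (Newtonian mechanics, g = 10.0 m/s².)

a = g sin(θ) = 10.0 × sin(44°) = 6.9466 m/s²
t = √(2d/a) = √(2 × 5 / 6.9466) = 1.2 s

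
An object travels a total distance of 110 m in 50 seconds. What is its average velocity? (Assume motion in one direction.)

v_avg = Δd / Δt = 110 / 50 = 2.2 m/s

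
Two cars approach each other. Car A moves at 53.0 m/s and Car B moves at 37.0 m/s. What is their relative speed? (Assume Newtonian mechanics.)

v_rel = v_A + v_B = 53.0 + 37.0 = 90.0 m/s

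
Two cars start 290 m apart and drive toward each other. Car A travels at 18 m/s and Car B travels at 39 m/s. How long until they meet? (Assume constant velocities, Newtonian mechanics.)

Combined speed: v_combined = 18 + 39 = 57 m/s
Time to meet: t = d/v_combined = 290/57 = 5.09 s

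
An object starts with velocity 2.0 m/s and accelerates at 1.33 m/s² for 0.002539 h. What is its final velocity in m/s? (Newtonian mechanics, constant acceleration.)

t = 0.002539 h × 3600.0 = 9.1404 s
v = v₀ + a × t = 2.0 + 1.33 × 9.1404 = 14.16 m/s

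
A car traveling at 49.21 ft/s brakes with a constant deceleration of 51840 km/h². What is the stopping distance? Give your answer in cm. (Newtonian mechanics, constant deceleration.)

v₀ = 49.21 ft/s × 0.3048 = 14.9992 m/s
a = 51840 km/h² × 7.716049382716049e-05 = 4.0 m/s²
d = v₀² / (2a) = 14.9992² / (2 × 4.0) = 224.976 / 8.0 = 28.122 m
d = 28.122 m / 0.01 = 2812 cm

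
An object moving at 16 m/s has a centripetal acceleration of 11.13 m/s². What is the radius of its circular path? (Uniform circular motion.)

r = v²/a_c = 16²/11.13 = 23.0 m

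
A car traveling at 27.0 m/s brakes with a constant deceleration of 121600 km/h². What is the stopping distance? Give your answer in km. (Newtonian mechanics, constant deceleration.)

a = 121600 km/h² × 7.716049382716049e-05 = 9.38272 m/s²
d = v₀² / (2a) = 27.0² / (2 × 9.38272) = 729.0 / 18.7654 = 38.8481 m
d = 38.8481 m / 1000.0 = 0.03885 km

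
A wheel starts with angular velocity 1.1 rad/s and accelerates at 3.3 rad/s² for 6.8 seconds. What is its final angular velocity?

ω = ω₀ + αt = 1.1 + 3.3 × 6.8 = 23.54 rad/s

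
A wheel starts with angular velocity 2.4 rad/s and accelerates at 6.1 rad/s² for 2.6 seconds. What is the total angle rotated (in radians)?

θ = ω₀t + ½αt² = 2.4×2.6 + ½×6.1×2.6² = 26.86 rad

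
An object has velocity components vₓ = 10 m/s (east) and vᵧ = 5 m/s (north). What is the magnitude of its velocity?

|v| = √(vₓ² + vᵧ²) = √(10² + 5²) = √(125) = 11.18 m/s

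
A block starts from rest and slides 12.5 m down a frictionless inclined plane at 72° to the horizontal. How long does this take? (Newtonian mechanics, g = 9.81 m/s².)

a = g sin(θ) = 9.81 × sin(72°) = 9.3299 m/s²
t = √(2d/a) = √(2 × 12.5 / 9.3299) = 1.64 s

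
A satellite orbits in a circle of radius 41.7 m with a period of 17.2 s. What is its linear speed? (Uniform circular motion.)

v = 2πr/T = 2π×41.7/17.2 = 15.23 m/s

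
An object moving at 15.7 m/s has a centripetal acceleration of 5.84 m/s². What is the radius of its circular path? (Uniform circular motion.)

r = v²/a_c = 15.7²/5.84 = 42.21 m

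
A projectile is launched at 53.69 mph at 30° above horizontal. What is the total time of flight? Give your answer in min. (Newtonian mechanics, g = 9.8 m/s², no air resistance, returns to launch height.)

v₀ = 53.69 mph × 0.44704 = 24.0016 m/s
T = 2 × v₀ × sin(θ) / g = 2 × 24.0016 × sin(30°) / 9.8 = 2 × 24.0016 × 0.5 / 9.8 = 2.44914 s
T = 2.44914 s / 60.0 = 0.04082 min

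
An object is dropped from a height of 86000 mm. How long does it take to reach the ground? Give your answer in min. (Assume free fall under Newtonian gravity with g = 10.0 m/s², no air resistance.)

h = 86000 mm × 0.001 = 86.0 m
t = √(2h/g) = √(2 × 86.0 / 10.0) = 4.14729 s
t = 4.14729 s / 60.0 = 0.06912 min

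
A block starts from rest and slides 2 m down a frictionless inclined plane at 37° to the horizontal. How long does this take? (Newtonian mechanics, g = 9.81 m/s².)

a = g sin(θ) = 9.81 × sin(37°) = 5.9038 m/s²
t = √(2d/a) = √(2 × 2 / 5.9038) = 0.82 s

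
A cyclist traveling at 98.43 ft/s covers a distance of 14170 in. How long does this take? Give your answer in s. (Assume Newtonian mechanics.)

d = 14170 in × 0.0254 = 359.918 m
v = 98.43 ft/s × 0.3048 = 30.0015 m/s
t = d / v = 359.918 / 30.0015 = 12.0 s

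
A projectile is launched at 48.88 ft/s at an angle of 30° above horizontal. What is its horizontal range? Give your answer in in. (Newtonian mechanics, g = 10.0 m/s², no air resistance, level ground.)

v₀ = 48.88 ft/s × 0.3048 = 14.8986 m/s
R = v₀² × sin(2θ) / g = 14.8986² × sin(2 × 30°) / 10.0 = 221.968 × 0.866025 / 10.0 = 19.223 m
R = 19.223 m / 0.0254 = 756.8 in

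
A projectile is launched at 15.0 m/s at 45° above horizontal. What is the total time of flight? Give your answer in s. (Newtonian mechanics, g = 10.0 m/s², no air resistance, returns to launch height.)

T = 2 × v₀ × sin(θ) / g = 2 × 15.0 × sin(45°) / 10.0 = 2 × 15.0 × 0.707107 / 10.0 = 2.121 s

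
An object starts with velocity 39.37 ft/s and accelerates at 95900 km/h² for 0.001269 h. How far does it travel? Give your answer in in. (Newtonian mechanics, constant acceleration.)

v₀ = 39.37 ft/s × 0.3048 = 12.0 m/s
a = 95900 km/h² × 7.716049382716049e-05 = 7.39969 m/s²
t = 0.001269 h × 3600.0 = 4.5684 s
d = v₀ × t + ½ × a × t² = 12.0 × 4.5684 + 0.5 × 7.39969 × 4.5684² = 132.038 m
d = 132.038 m / 0.0254 = 5198 in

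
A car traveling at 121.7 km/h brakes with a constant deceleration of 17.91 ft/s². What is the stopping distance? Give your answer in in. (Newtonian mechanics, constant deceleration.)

v₀ = 121.7 km/h × 0.2777777777777778 = 33.8056 m/s
a = 17.91 ft/s² × 0.3048 = 5.45897 m/s²
d = v₀² / (2a) = 33.8056² / (2 × 5.45897) = 1142.82 / 10.9179 = 104.674 m
d = 104.674 m / 0.0254 = 4121 in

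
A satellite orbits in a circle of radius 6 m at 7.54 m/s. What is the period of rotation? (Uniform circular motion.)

T = 2πr/v = 2π×6/7.54 = 5.0 s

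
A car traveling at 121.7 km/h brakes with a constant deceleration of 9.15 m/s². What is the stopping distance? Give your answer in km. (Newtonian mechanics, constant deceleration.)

v₀ = 121.7 km/h × 0.2777777777777778 = 33.8056 m/s
d = v₀² / (2a) = 33.8056² / (2 × 9.15) = 1142.82 / 18.3 = 62.4492 m
d = 62.4492 m / 1000.0 = 0.06245 km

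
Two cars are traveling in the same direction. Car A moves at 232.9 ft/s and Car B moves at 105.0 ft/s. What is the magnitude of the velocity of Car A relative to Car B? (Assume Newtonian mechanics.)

v_rel = |v_A - v_B| = |232.9 - 105.0| = 127.9 ft/s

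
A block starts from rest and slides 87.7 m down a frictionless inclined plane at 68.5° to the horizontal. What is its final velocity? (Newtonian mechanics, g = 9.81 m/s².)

a = g sin(θ) = 9.81 × sin(68.5°) = 9.1274 m/s²
v = √(2ad) = √(2 × 9.1274 × 87.7) = 40.01 m/s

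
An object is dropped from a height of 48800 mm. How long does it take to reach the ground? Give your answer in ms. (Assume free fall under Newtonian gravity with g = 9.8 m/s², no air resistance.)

h = 48800 mm × 0.001 = 48.8 m
t = √(2h/g) = √(2 × 48.8 / 9.8) = 3.15582 s
t = 3.15582 s / 0.001 = 3156 ms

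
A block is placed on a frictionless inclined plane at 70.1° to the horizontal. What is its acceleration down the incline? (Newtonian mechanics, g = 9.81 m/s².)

a = g sin(θ) = 9.81 × sin(70.1°) = 9.81 × 0.9403 = 9.22 m/s²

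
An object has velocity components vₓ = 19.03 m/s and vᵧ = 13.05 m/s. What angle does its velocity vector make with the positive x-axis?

θ = arctan(vᵧ/vₓ) = arctan(13.05/19.03) = 34.44°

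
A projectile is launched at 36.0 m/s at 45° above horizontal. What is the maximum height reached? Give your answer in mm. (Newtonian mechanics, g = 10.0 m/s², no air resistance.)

H = v₀² × sin²(θ) / (2g) = 36.0² × sin(45°)² / (2 × 10.0) = 1296.0 × 0.5 / 20.0 = 32.4 m
H = 32.4 m / 0.001 = 32400 mm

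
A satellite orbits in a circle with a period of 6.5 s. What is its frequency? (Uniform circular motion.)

f = 1/T = 1/6.5 = 0.1538 Hz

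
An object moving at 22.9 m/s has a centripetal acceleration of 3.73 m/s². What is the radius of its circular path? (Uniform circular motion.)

r = v²/a_c = 22.9²/3.73 = 140.59 m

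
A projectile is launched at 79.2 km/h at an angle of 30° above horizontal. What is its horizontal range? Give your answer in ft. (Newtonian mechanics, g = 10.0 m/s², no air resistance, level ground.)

v₀ = 79.2 km/h × 0.2777777777777778 = 22.0 m/s
R = v₀² × sin(2θ) / g = 22.0² × sin(2 × 30°) / 10.0 = 484.0 × 0.866025 / 10.0 = 41.9156 m
R = 41.9156 m / 0.3048 = 137.5 ft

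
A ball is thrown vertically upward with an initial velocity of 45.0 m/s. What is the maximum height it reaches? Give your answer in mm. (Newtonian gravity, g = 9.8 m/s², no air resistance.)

h_max = v₀² / (2g) = 45.0² / (2 × 9.8) = 2025.0 / 19.6 = 103.316 m
h_max = 103.316 m / 0.001 = 103300 mm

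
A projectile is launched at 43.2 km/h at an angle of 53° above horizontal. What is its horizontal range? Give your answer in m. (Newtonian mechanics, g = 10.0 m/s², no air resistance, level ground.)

v₀ = 43.2 km/h × 0.2777777777777778 = 12.0 m/s
R = v₀² × sin(2θ) / g = 12.0² × sin(2 × 53°) / 10.0 = 144.0 × 0.961262 / 10.0 = 13.84 m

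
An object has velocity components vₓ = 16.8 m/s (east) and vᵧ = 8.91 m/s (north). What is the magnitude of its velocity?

|v| = √(vₓ² + vᵧ²) = √(16.8² + 8.91²) = √(361.6281) = 19.02 m/s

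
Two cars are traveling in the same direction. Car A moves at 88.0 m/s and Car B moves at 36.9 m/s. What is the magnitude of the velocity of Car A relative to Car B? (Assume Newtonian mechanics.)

v_rel = |v_A - v_B| = |88.0 - 36.9| = 51.1 m/s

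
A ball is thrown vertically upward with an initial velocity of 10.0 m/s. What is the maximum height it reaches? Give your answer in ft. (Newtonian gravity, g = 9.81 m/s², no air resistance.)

h_max = v₀² / (2g) = 10.0² / (2 × 9.81) = 100.0 / 19.62 = 5.09684 m
h_max = 5.09684 m / 0.3048 = 16.72 ft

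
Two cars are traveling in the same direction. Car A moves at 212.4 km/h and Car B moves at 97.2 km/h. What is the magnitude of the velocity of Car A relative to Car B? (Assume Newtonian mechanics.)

v_rel = |v_A - v_B| = |212.4 - 97.2| = 115.2 km/h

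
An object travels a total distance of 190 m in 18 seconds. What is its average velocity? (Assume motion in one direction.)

v_avg = Δd / Δt = 190 / 18 = 10.56 m/s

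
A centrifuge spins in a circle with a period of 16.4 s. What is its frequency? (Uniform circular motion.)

f = 1/T = 1/16.4 = 0.061 Hz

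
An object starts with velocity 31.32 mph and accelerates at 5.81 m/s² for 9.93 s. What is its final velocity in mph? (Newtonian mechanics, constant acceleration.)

v₀ = 31.32 mph × 0.44704 = 14.0013 m/s
v = v₀ + a × t = 14.0013 + 5.81 × 9.93 = 71.6946 m/s
v = 71.6946 m/s / 0.44704 = 160.4 mph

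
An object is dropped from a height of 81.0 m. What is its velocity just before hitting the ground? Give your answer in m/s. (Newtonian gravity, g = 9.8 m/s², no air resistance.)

v = √(2gh) = √(2 × 9.8 × 81.0) = 39.84 m/s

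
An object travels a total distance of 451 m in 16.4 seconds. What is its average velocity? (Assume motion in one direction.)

v_avg = Δd / Δt = 451 / 16.4 = 27.5 m/s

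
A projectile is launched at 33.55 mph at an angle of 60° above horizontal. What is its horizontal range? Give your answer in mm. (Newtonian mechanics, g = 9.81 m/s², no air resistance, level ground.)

v₀ = 33.55 mph × 0.44704 = 14.9982 m/s
R = v₀² × sin(2θ) / g = 14.9982² × sin(2 × 60°) / 9.81 = 224.946 × 0.866025 / 9.81 = 19.8582 m
R = 19.8582 m / 0.001 = 19860 mm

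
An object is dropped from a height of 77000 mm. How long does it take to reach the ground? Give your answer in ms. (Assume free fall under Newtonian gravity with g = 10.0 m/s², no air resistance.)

h = 77000 mm × 0.001 = 77.0 m
t = √(2h/g) = √(2 × 77.0 / 10.0) = 3.92428 s
t = 3.92428 s / 0.001 = 3924 ms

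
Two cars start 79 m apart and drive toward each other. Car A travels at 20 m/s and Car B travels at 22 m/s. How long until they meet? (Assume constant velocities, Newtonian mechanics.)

Combined speed: v_combined = 20 + 22 = 42 m/s
Time to meet: t = d/v_combined = 79/42 = 1.88 s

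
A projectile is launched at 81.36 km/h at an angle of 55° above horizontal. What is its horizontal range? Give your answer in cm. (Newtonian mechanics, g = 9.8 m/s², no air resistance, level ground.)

v₀ = 81.36 km/h × 0.2777777777777778 = 22.6 m/s
R = v₀² × sin(2θ) / g = 22.6² × sin(2 × 55°) / 9.8 = 510.76 × 0.939693 / 9.8 = 48.9753 m
R = 48.9753 m / 0.01 = 4898 cm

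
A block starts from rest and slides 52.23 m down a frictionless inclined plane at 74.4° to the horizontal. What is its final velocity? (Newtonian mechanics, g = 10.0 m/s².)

a = g sin(θ) = 10.0 × sin(74.4°) = 9.6316 m/s²
v = √(2ad) = √(2 × 9.6316 × 52.23) = 31.72 m/s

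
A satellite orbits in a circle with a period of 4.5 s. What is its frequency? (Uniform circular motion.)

f = 1/T = 1/4.5 = 0.2222 Hz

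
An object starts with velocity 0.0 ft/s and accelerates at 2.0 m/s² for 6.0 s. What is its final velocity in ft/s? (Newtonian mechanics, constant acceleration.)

v₀ = 0.0 ft/s × 0.3048 = 0.0 m/s
v = v₀ + a × t = 0.0 + 2.0 × 6.0 = 12.0 m/s
v = 12.0 m/s / 0.3048 = 39.37 ft/s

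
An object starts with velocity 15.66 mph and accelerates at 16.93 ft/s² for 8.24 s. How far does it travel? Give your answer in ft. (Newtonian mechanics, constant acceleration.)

v₀ = 15.66 mph × 0.44704 = 7.00065 m/s
a = 16.93 ft/s² × 0.3048 = 5.16026 m/s²
d = v₀ × t + ½ × a × t² = 7.00065 × 8.24 + 0.5 × 5.16026 × 8.24² = 232.87 m
d = 232.87 m / 0.3048 = 764.0 ft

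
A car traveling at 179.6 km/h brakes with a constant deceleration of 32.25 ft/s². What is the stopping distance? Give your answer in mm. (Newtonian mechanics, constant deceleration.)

v₀ = 179.6 km/h × 0.2777777777777778 = 49.8889 m/s
a = 32.25 ft/s² × 0.3048 = 9.8298 m/s²
d = v₀² / (2a) = 49.8889² / (2 × 9.8298) = 2488.9 / 19.6596 = 126.6 m
d = 126.6 m / 0.001 = 126600 mm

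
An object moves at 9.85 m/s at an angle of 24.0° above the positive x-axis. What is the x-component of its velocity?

vₓ = v cos(θ) = 9.85 × cos(24.0°) = 9.0 m/s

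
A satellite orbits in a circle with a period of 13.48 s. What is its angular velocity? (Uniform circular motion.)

ω = 2π/T = 2π/13.48 = 0.4661 rad/s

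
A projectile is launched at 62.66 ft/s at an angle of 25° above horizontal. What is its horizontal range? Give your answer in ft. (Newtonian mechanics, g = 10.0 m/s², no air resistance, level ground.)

v₀ = 62.66 ft/s × 0.3048 = 19.0988 m/s
R = v₀² × sin(2θ) / g = 19.0988² × sin(2 × 25°) / 10.0 = 364.764 × 0.766044 / 10.0 = 27.9425 m
R = 27.9425 m / 0.3048 = 91.67 ft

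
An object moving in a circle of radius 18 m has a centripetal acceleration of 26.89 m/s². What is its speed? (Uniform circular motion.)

v = √(a_c × r) = √(26.89 × 18) = 22.0 m/s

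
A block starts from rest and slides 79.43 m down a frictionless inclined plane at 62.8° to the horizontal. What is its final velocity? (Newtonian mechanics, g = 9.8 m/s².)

a = g sin(θ) = 9.8 × sin(62.8°) = 8.7163 m/s²
v = √(2ad) = √(2 × 8.7163 × 79.43) = 37.21 m/s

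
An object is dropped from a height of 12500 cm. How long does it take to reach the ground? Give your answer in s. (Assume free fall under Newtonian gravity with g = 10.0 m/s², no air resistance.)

h = 12500 cm × 0.01 = 125.0 m
t = √(2h/g) = √(2 × 125.0 / 10.0) = 5.0 s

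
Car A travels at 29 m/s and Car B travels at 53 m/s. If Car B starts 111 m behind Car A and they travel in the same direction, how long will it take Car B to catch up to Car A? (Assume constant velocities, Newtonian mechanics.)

Relative speed: v_rel = 53 - 29 = 24 m/s
Time to catch: t = d₀/v_rel = 111/24 = 4.62 s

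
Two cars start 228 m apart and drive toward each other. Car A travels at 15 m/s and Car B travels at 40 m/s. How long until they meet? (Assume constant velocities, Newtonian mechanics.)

Combined speed: v_combined = 15 + 40 = 55 m/s
Time to meet: t = d/v_combined = 228/55 = 4.15 s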